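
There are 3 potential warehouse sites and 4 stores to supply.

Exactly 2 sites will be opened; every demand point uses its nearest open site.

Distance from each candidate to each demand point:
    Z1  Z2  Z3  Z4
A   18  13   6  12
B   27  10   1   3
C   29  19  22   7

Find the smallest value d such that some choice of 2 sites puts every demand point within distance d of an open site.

Open {A, B}.
  Farthest demand point is Z1 at distance 18 (to A); all others are ≤ 18.
With {A, C} the worst case is 18.
With {B, C} the worst case is 27.
No size-2 selection achieves below 18.

18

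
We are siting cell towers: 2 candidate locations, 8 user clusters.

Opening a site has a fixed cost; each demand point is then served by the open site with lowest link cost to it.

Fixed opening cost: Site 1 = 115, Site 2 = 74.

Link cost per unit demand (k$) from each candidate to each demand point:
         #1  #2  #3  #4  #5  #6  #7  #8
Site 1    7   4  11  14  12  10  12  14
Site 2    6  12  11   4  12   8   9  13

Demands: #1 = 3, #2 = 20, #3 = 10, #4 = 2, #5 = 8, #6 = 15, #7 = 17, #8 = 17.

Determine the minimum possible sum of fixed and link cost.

Open {Site 1, Site 2}: assign each demand point to its cheapest open site.
  #1→Site 2 3×6=18, #2→Site 1 20×4=80, #3→Site 1 10×11=110, #4→Site 2 2×4=8, #5→Site 1 8×12=96, #6→Site 2 15×8=120, #7→Site 2 17×9=153, #8→Site 2 17×13=221
  link cost 806, fixed 189 → total 995.
Compare {Site 2}: link cost 966 + fixed 74 = 1040.
Compare {Site 1}: link cost 927 + fixed 115 = 1042.

995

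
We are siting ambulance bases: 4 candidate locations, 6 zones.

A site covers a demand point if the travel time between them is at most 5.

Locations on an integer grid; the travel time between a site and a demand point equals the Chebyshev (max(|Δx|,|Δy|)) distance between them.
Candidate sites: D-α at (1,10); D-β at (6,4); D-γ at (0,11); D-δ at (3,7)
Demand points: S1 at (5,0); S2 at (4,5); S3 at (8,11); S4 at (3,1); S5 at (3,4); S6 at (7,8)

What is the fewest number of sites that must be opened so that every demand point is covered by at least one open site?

2

Coverage sets (demand points within 5 of each site):
  D-α: {S2}
  D-β: {S1, S2, S4, S5, S6}
  D-γ: {}
  D-δ: {S2, S3, S5, S6}
No single site covers all 6 demand points.
But {D-β, D-δ} covers everything, so the minimum is 2.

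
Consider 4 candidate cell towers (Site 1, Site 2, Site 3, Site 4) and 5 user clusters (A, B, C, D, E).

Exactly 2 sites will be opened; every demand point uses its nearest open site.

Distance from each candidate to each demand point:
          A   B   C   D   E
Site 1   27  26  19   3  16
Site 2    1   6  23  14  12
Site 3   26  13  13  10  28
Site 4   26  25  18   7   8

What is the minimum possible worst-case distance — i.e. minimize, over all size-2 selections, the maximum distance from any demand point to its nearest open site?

Open {Site 2, Site 3}.
  Farthest demand point is C at distance 13 (to Site 3); all others are ≤ 13.
With {Site 2, Site 4} the worst case is 18.
With {Site 1, Site 2} the worst case is 19.
No size-2 selection achieves below 13.

13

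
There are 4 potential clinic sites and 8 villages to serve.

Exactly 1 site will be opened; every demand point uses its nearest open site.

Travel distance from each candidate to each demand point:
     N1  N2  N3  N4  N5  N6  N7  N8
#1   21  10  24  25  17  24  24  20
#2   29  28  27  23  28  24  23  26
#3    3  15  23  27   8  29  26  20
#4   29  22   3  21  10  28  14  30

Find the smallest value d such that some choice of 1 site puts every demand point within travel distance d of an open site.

25

Open {#1}.
  Farthest demand point is N4 at travel distance 25 (to #1); all others are ≤ 25.
With {#2} the worst case is 29.
With {#3} the worst case is 29.
No size-1 selection achieves below 25.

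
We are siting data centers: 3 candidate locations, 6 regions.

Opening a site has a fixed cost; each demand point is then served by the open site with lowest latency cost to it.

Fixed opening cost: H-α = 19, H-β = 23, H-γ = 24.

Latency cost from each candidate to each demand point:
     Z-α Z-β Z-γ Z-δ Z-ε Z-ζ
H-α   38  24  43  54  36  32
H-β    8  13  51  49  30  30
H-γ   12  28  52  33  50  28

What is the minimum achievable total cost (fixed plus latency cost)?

204

Open {H-β}: assign each demand point to its cheapest open site.
  Z-α→H-β 8, Z-β→H-β 13, Z-γ→H-β 51, Z-δ→H-β 49, Z-ε→H-β 30, Z-ζ→H-β 30
  latency cost 181, fixed 23 → total 204.
Compare {H-β, H-γ}: latency cost 163 + fixed 47 = 210.
Compare {H-α, H-β}: latency cost 173 + fixed 42 = 215.
Compare {H-α, H-γ}: latency cost 176 + fixed 43 = 219.
All other subsets cost ≥ 210. Minimum total cost: 204.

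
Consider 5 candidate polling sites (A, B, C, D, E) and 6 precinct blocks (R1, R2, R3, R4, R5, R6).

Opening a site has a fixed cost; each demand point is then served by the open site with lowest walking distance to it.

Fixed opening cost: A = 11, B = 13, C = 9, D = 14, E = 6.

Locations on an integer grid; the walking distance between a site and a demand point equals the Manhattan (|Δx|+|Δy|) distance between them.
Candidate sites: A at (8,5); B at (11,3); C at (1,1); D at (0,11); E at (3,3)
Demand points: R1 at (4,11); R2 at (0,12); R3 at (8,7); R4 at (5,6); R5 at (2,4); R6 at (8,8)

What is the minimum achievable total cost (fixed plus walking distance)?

Open {A, D}: assign each demand point to its cheapest open site.
  R1→D 4, R2→D 1, R3→A 2, R4→A 4, R5→A 7, R6→A 3
  walking distance 21, fixed 25 → total 46.
Compare {A, D, E}: walking distance 16 + fixed 31 = 47.
Compare {A, E}: walking distance 32 + fixed 17 = 49.
Compare {D, E}: walking distance 31 + fixed 20 = 51.
All other subsets cost ≥ 47. Minimum total cost: 46.

46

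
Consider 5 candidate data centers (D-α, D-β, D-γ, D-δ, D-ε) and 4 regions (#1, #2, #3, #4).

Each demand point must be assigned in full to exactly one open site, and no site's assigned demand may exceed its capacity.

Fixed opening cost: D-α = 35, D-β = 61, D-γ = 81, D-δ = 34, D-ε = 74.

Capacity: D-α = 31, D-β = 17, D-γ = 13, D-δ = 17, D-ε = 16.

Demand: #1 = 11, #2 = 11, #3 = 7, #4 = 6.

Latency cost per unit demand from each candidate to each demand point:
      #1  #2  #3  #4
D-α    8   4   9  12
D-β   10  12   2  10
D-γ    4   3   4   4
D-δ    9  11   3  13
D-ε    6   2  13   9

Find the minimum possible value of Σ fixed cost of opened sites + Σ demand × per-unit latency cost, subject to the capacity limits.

Open {D-α, D-δ}; cheapest assignment that respects the capacities:
  D-α (cap 31, load 28): #1, #2, #4 — cost 11×8 + 11×4 + 6×12 = 204
  D-δ (cap 17, load 7): #3 — cost 7×3 = 21
  Shipping 225, fixed 69 → total 294.
  Any other capacity-feasible assignment to {D-α, D-δ} ships for at least 225.
Compare {D-α, D-γ}: its best feasible assignment gives total 300.
Compare {D-α, D-β}: its best feasible assignment gives total 302.
Every other set of open sites that can feasibly serve all demand totals ≥ 300 even under its best assignment. Minimum: 294.

294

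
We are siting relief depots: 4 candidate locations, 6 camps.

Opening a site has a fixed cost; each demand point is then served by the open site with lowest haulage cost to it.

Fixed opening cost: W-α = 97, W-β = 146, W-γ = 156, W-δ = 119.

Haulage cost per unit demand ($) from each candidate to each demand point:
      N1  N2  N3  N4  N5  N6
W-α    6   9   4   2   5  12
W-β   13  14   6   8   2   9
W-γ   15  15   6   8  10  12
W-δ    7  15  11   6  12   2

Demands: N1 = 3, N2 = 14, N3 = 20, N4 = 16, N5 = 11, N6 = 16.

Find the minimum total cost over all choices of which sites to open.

Open {W-α, W-δ}: assign each demand point to its cheapest open site.
  N1→W-α 3×6=18, N2→W-α 14×9=126, N3→W-α 20×4=80, N4→W-α 16×2=32, N5→W-α 11×5=55, N6→W-δ 16×2=32
  haulage cost 343, fixed 216 → total 559.
Compare {W-α}: haulage cost 503 + fixed 97 = 600.
Compare {W-α, W-β}: haulage cost 422 + fixed 243 = 665.
Compare {W-α, W-β, W-δ}: haulage cost 310 + fixed 362 = 672.
All other subsets cost ≥ 600. Minimum total cost: 559.

559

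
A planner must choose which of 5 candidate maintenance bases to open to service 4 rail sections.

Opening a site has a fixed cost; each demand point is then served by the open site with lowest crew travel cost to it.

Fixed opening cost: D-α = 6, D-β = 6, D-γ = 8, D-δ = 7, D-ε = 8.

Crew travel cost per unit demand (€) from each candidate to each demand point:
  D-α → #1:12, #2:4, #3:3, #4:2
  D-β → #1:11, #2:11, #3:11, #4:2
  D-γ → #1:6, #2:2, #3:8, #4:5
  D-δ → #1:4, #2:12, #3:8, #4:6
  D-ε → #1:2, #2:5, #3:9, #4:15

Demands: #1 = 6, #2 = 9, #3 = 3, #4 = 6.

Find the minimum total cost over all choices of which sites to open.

Open {D-α, D-γ, D-ε}: assign each demand point to its cheapest open site.
  #1→D-ε 6×2=12, #2→D-γ 9×2=18, #3→D-α 3×3=9, #4→D-α 6×2=12
  crew travel cost 51, fixed 22 → total 73.
Compare {D-α, D-β, D-γ, D-ε}: crew travel cost 51 + fixed 28 = 79.
Compare {D-α, D-γ, D-δ, D-ε}: crew travel cost 51 + fixed 29 = 80.
Compare {D-α, D-ε}: crew travel cost 69 + fixed 14 = 83.
All other subsets cost ≥ 79. Minimum total cost: 73.

73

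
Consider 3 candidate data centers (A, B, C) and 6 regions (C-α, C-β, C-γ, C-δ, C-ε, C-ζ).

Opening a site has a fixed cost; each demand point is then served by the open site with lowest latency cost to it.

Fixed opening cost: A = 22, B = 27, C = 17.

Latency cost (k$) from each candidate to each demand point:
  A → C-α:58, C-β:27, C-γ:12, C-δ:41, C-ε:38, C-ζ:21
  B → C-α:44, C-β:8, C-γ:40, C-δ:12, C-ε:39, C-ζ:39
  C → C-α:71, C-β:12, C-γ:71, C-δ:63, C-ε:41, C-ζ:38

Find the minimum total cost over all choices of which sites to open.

Open {A, B}: assign each demand point to its cheapest open site.
  C-α→B 44, C-β→B 8, C-γ→A 12, C-δ→B 12, C-ε→A 38, C-ζ→A 21
  latency cost 135, fixed 49 → total 184.
Compare {A, B, C}: latency cost 135 + fixed 66 = 201.
Compare {B}: latency cost 182 + fixed 27 = 209.
Compare {A}: latency cost 197 + fixed 22 = 219.
All other subsets cost ≥ 201. Minimum total cost: 184.

184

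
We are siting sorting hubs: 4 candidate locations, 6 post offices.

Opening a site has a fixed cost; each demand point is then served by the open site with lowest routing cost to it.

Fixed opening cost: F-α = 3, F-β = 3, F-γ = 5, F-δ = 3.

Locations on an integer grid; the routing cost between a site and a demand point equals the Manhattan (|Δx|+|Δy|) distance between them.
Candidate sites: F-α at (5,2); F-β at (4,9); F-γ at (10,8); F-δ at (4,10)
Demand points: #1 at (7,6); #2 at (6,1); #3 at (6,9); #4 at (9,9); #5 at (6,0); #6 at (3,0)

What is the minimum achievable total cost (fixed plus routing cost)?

28

Open {F-α, F-β}: assign each demand point to its cheapest open site.
  #1→F-α 6, #2→F-α 2, #3→F-β 2, #4→F-β 5, #5→F-α 3, #6→F-α 4
  routing cost 22, fixed 6 → total 28.
Compare {F-α, F-γ}: routing cost 21 + fixed 8 = 29.
Compare {F-α, F-β, F-γ}: routing cost 18 + fixed 11 = 29.
Compare {F-α, F-δ}: routing cost 24 + fixed 6 = 30.
All other subsets cost ≥ 29. Minimum total cost: 28.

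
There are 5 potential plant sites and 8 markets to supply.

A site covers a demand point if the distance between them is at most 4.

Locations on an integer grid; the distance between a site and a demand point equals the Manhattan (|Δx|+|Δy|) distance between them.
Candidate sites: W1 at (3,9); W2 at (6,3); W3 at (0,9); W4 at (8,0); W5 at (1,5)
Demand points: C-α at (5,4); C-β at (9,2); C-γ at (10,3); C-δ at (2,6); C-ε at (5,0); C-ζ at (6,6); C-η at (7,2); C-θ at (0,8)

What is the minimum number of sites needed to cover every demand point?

Coverage sets (demand points within 4 of each site):
  W1: {C-δ, C-θ}
  W2: {C-α, C-β, C-γ, C-ε, C-ζ, C-η}
  W3: {C-θ}
  W4: {C-β, C-ε, C-η}
  W5: {C-δ, C-θ}
No single site covers all 8 demand points.
But {W1, W2} covers everything, so the minimum is 2.

2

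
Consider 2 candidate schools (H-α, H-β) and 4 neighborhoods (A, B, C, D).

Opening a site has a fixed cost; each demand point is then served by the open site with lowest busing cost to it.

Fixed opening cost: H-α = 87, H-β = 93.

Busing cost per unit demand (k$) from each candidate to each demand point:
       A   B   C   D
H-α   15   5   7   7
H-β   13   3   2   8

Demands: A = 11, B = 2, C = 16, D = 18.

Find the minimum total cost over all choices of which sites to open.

Open {H-β}: assign each demand point to its cheapest open site.
  A→H-β 11×13=143, B→H-β 2×3=6, C→H-β 16×2=32, D→H-β 18×8=144
  busing cost 325, fixed 93 → total 418.
Compare {H-α, H-β}: busing cost 307 + fixed 180 = 487.
Compare {H-α}: busing cost 413 + fixed 87 = 500.

418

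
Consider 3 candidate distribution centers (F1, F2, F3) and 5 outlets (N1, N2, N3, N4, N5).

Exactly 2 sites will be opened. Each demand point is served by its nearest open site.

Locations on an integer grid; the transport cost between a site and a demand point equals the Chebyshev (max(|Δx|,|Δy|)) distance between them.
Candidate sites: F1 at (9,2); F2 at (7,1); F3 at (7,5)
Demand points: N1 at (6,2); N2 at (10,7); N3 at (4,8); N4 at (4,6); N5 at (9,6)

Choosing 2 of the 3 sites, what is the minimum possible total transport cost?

12

Open {F2, F3}.
  N1→F2 1, N2→F3 3, N3→F3 3, N4→F3 3, N5→F3 2  ⇒ total 12.
Compare {F1, F3}: total 14.
Compare {F1, F2}: total 21.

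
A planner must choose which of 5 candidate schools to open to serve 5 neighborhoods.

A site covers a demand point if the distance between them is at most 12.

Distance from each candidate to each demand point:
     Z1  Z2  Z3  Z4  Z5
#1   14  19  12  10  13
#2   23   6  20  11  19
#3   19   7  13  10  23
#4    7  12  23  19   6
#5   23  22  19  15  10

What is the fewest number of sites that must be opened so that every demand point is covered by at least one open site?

Coverage sets (demand points within 12 of each site):
  #1: {Z3, Z4}
  #2: {Z2, Z4}
  #3: {Z2, Z4}
  #4: {Z1, Z2, Z5}
  #5: {Z5}
No single site covers all 5 demand points.
But {#1, #4} covers everything, so the minimum is 2.

2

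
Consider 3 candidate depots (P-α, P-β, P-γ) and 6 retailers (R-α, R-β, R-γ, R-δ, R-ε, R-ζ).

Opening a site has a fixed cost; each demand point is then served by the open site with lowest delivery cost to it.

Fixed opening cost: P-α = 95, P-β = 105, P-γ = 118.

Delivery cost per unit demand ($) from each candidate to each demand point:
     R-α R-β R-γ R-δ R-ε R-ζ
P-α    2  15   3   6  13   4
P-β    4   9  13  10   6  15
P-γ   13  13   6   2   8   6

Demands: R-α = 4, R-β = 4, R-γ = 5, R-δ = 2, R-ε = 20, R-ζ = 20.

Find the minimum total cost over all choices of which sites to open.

471

Open {P-α, P-β}: assign each demand point to its cheapest open site.
  R-α→P-α 4×2=8, R-β→P-β 4×9=36, R-γ→P-α 5×3=15, R-δ→P-α 2×6=12, R-ε→P-β 20×6=120, R-ζ→P-α 20×4=80
  delivery cost 271, fixed 200 → total 471.
Compare {P-α}: delivery cost 435 + fixed 95 = 530.
Compare {P-α, P-γ}: delivery cost 319 + fixed 213 = 532.
Compare {P-γ}: delivery cost 418 + fixed 118 = 536.
All other subsets cost ≥ 530. Minimum total cost: 471.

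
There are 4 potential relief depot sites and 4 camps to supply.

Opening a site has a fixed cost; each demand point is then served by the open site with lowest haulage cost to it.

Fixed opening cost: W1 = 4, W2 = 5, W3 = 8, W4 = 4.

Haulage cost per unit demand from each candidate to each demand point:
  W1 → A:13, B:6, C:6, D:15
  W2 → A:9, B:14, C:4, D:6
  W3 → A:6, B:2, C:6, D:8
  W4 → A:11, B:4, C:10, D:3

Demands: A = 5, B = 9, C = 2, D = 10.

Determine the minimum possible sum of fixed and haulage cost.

Open {W3, W4}: assign each demand point to its cheapest open site.
  A→W3 5×6=30, B→W3 9×2=18, C→W3 2×6=12, D→W4 10×3=30
  haulage cost 90, fixed 12 → total 102.
Compare {W2, W3, W4}: haulage cost 86 + fixed 17 = 103.
Compare {W1, W3, W4}: haulage cost 90 + fixed 16 = 106.
Compare {W1, W2, W3, W4}: haulage cost 86 + fixed 21 = 107.
All other subsets cost ≥ 103. Minimum total cost: 102.

102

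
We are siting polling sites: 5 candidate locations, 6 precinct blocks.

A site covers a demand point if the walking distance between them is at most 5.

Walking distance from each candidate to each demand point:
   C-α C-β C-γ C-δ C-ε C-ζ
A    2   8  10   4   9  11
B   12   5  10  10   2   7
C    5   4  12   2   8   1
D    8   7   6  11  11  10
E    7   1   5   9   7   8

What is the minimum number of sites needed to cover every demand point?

3

Coverage sets (demand points within 5 of each site):
  A: {C-α, C-δ}
  B: {C-β, C-ε}
  C: {C-α, C-β, C-δ, C-ζ}
  D: {}
  E: {C-β, C-γ}
No 2 sites suffice: every size-2 union leaves at least one demand point uncovered.
But {B, C, E} covers everything, so the minimum is 3.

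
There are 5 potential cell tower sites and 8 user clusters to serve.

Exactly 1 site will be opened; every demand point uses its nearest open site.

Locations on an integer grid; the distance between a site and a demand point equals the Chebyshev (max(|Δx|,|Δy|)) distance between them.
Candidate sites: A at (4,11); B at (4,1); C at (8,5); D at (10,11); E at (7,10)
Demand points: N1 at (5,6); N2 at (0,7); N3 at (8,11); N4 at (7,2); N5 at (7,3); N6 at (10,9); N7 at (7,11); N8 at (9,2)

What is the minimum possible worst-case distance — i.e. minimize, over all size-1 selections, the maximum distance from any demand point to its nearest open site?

Open {C}.
  Farthest demand point is N2 at distance 8 (to C); all others are ≤ 8.
With {E} the worst case is 8.
With {A} the worst case is 9.
No size-1 selection achieves below 8.

8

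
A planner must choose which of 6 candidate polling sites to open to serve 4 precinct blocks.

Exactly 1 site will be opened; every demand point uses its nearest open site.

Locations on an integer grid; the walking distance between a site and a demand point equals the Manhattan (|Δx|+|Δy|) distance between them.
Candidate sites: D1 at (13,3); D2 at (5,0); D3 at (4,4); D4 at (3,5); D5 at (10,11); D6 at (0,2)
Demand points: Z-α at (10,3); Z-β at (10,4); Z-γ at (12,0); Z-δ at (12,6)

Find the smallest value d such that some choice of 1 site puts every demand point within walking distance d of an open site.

4

Open {D1}.
  Farthest demand point is Z-β at walking distance 4 (to D1); all others are ≤ 4.
With {D3} the worst case is 12.
With {D2} the worst case is 13.
No size-1 selection achieves below 4.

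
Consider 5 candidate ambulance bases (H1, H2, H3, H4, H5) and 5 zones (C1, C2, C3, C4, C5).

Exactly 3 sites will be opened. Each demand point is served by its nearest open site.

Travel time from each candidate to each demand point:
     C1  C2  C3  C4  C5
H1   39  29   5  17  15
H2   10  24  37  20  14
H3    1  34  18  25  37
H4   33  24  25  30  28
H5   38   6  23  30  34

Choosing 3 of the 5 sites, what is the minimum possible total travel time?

Open {H1, H3, H5}.
  C1→H3 1, C2→H5 6, C3→H1 5, C4→H1 17, C5→H1 15  ⇒ total 44.
Compare {H1, H2, H5}: total 52.
Compare {H2, H3, H5}: total 59.
No size-3 selection does better; minimum is 44.

44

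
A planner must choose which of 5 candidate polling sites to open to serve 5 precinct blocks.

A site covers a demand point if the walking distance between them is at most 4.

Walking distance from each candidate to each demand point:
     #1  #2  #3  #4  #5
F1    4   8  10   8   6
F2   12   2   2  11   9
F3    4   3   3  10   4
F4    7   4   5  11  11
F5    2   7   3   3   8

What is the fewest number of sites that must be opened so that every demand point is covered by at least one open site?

2

Coverage sets (demand points within 4 of each site):
  F1: {#1}
  F2: {#2, #3}
  F3: {#1, #2, #3, #5}
  F4: {#2}
  F5: {#1, #3, #4}
No single site covers all 5 demand points.
But {F3, F5} covers everything, so the minimum is 2.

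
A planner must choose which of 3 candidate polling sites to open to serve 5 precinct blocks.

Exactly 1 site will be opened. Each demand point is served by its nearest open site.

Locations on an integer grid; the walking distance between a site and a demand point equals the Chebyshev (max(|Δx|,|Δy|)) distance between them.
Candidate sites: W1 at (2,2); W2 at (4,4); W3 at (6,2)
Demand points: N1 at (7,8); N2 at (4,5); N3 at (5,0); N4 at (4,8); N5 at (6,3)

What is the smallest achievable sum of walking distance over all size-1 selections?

15

Open {W2}.
  N1→W2 4, N2→W2 1, N3→W2 4, N4→W2 4, N5→W2 2  ⇒ total 15.
Compare {W3}: total 18.
Compare {W1}: total 22.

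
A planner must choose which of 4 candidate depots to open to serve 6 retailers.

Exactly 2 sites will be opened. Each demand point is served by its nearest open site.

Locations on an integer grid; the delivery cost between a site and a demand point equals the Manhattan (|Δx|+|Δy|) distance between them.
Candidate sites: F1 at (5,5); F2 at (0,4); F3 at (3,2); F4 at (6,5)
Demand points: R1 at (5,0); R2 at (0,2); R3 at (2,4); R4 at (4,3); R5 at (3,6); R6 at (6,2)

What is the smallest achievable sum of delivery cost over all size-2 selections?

17

Open {F2, F3}.
  R1→F3 4, R2→F2 2, R3→F2 2, R4→F3 2, R5→F3 4, R6→F3 3  ⇒ total 17.
Compare {F1, F3}: total 18.
Compare {F1, F2}: total 19.
No size-2 selection does better; minimum is 17.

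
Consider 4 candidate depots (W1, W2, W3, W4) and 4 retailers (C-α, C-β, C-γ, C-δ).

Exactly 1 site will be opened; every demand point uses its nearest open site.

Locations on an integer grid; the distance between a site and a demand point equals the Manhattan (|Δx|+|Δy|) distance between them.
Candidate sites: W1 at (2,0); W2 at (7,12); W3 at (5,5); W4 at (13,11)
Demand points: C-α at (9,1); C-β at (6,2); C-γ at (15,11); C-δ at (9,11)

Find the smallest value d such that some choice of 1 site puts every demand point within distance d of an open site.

13

Open {W2}.
  Farthest demand point is C-α at distance 13 (to W2); all others are ≤ 13.
With {W3} the worst case is 16.
With {W4} the worst case is 16.
No size-1 selection achieves below 13.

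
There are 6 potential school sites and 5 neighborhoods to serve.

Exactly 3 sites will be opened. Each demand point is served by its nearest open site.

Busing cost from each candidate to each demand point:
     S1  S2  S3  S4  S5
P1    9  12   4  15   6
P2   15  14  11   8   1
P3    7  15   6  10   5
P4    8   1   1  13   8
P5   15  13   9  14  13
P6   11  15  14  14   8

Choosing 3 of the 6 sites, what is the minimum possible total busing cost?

18

Open {P2, P3, P4}.
  S1→P3 7, S2→P4 1, S3→P4 1, S4→P2 8, S5→P2 1  ⇒ total 18.
Compare {P1, P2, P4}: total 19.
Compare {P2, P4, P5}: total 19.
No size-3 selection does better; minimum is 18.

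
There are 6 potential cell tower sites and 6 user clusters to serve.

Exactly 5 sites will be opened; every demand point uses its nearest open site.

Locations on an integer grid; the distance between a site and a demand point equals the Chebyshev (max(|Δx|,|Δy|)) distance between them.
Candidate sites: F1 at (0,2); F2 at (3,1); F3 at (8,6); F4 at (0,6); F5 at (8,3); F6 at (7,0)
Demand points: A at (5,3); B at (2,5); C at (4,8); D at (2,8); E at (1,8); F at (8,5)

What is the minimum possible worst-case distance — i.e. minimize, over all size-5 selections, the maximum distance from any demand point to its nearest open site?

Open {F1, F2, F3, F4, F5}.
  Farthest demand point is C at distance 4 (to F3); all others are ≤ 4.
With {F1, F2, F3, F4, F6} the worst case is 4.
With {F1, F2, F4, F5, F6} the worst case is 4.
No size-5 selection achieves below 4.

4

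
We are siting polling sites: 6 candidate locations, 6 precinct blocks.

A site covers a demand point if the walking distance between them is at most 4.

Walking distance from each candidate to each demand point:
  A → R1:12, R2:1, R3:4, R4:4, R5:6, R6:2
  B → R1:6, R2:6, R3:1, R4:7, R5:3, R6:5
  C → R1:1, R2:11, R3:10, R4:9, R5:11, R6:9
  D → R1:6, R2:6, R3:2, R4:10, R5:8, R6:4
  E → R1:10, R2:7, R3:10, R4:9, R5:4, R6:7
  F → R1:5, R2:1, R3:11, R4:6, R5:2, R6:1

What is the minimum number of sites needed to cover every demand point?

3

Coverage sets (demand points within 4 of each site):
  A: {R2, R3, R4, R6}
  B: {R3, R5}
  C: {R1}
  D: {R3, R6}
  E: {R5}
  F: {R2, R5, R6}
No 2 sites suffice: every size-2 union leaves at least one demand point uncovered.
But {A, B, C} covers everything, so the minimum is 3.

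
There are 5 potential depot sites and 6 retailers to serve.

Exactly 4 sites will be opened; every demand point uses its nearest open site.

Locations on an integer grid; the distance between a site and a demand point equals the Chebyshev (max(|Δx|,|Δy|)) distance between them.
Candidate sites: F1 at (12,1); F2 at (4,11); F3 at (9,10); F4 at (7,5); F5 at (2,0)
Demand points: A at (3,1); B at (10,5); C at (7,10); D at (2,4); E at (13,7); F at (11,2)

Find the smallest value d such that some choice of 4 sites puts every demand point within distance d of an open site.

Open {F1, F2, F3, F5}.
  Farthest demand point is B at distance 4 (to F1); all others are ≤ 4.
With {F1, F3, F4, F5} the worst case is 4.
With {F2, F3, F4, F5} the worst case is 4.
No size-4 selection achieves below 4.

4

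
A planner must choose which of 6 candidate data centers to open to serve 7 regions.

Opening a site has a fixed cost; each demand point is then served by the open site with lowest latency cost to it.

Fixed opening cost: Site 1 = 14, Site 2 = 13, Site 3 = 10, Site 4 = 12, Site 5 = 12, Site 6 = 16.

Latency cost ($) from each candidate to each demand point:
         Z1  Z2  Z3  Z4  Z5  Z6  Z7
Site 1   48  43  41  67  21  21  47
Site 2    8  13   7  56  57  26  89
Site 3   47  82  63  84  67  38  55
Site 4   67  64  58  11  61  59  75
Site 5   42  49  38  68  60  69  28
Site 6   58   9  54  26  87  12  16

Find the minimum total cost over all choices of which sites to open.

139

Open {Site 1, Site 2, Site 4, Site 6}: assign each demand point to its cheapest open site.
  Z1→Site 2 8, Z2→Site 6 9, Z3→Site 2 7, Z4→Site 4 11, Z5→Site 1 21, Z6→Site 6 12, Z7→Site 6 16
  latency cost 84, fixed 55 → total 139.
Compare {Site 1, Site 2, Site 6}: latency cost 99 + fixed 43 = 142.
Compare {Site 1, Site 2, Site 3, Site 4, Site 6}: latency cost 84 + fixed 65 = 149.
Compare {Site 1, Site 2, Site 4, Site 5, Site 6}: latency cost 84 + fixed 67 = 151.
All other subsets cost ≥ 142. Minimum total cost: 139.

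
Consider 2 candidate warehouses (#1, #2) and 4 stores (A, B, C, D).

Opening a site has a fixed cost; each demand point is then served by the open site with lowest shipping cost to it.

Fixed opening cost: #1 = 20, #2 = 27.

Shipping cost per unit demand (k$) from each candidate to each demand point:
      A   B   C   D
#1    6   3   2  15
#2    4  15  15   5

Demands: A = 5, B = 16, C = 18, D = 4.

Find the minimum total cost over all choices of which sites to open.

Open {#1, #2}: assign each demand point to its cheapest open site.
  A→#2 5×4=20, B→#1 16×3=48, C→#1 18×2=36, D→#2 4×5=20
  shipping cost 124, fixed 47 → total 171.
Compare {#1}: shipping cost 174 + fixed 20 = 194.
Compare {#2}: shipping cost 550 + fixed 27 = 577.

171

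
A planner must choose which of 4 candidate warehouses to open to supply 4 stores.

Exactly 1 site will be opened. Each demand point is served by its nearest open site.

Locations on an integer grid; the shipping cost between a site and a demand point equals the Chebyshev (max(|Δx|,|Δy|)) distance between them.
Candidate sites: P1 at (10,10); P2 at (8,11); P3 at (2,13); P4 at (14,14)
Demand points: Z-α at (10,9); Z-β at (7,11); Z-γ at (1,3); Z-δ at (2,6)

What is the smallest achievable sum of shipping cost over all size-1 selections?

17

Open {P2}.
  Z-α→P2 2, Z-β→P2 1, Z-γ→P2 8, Z-δ→P2 6  ⇒ total 17.
Compare {P1}: total 21.
Compare {P3}: total 30.
No size-1 selection does better; minimum is 17.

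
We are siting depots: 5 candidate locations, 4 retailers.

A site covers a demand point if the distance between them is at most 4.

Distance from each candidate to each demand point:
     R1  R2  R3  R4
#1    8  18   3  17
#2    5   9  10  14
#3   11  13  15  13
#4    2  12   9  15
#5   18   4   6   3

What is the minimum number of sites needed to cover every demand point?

Coverage sets (demand points within 4 of each site):
  #1: {R3}
  #2: {}
  #3: {}
  #4: {R1}
  #5: {R2, R4}
No 2 sites suffice: every size-2 union leaves at least one demand point uncovered.
But {#1, #4, #5} covers everything, so the minimum is 3.

3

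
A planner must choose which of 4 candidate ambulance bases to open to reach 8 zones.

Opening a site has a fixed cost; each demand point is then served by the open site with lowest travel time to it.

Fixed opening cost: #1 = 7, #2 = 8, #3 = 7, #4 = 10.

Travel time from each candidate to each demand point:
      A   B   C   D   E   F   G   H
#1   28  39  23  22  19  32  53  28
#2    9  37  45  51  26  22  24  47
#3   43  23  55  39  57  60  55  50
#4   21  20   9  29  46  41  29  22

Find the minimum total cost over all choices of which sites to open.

172

Open {#1, #2, #4}: assign each demand point to its cheapest open site.
  A→#2 9, B→#4 20, C→#4 9, D→#1 22, E→#1 19, F→#2 22, G→#2 24, H→#4 22
  travel time 147, fixed 25 → total 172.
Compare {#2, #4}: travel time 161 + fixed 18 = 179.
Compare {#1, #2, #3, #4}: travel time 147 + fixed 32 = 179.
Compare {#2, #3, #4}: travel time 161 + fixed 25 = 186.
All other subsets cost ≥ 179. Minimum total cost: 172.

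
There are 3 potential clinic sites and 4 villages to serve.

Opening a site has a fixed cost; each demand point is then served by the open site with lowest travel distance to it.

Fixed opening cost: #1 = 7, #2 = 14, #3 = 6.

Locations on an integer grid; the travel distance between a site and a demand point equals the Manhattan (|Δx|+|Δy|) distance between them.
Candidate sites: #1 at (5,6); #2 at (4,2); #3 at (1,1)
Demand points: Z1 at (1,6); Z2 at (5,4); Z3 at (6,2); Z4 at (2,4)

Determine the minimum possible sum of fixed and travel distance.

Open {#1}: assign each demand point to its cheapest open site.
  Z1→#1 4, Z2→#1 2, Z3→#1 5, Z4→#1 5
  travel distance 16, fixed 7 → total 23.
Compare {#3}: travel distance 22 + fixed 6 = 28.
Compare {#1, #3}: travel distance 15 + fixed 13 = 28.
Compare {#2}: travel distance 16 + fixed 14 = 30.
All other subsets cost ≥ 28. Minimum total cost: 23.

23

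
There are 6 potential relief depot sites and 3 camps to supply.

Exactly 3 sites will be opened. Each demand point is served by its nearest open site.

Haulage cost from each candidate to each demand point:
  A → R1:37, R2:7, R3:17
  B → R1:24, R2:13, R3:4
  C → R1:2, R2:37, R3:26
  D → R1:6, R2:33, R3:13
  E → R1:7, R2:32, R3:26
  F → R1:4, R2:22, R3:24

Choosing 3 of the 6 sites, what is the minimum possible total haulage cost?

Open {A, B, C}.
  R1→C 2, R2→A 7, R3→B 4  ⇒ total 13.
Compare {A, B, F}: total 15.
Compare {A, B, D}: total 17.
No size-3 selection does better; minimum is 13.

13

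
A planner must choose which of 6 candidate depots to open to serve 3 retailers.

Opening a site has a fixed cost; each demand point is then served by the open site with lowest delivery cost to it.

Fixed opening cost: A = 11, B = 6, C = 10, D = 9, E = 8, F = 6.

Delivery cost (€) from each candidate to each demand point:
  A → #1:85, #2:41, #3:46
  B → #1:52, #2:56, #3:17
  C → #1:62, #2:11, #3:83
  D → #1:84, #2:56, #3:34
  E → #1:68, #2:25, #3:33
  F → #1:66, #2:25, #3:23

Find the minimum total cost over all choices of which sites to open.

Open {B, C}: assign each demand point to its cheapest open site.
  #1→B 52, #2→C 11, #3→B 17
  delivery cost 80, fixed 16 → total 96.
Compare {B, C, F}: delivery cost 80 + fixed 22 = 102.
Compare {B, C, E}: delivery cost 80 + fixed 24 = 104.
Compare {B, C, D}: delivery cost 80 + fixed 25 = 105.
All other subsets cost ≥ 102. Minimum total cost: 96.

96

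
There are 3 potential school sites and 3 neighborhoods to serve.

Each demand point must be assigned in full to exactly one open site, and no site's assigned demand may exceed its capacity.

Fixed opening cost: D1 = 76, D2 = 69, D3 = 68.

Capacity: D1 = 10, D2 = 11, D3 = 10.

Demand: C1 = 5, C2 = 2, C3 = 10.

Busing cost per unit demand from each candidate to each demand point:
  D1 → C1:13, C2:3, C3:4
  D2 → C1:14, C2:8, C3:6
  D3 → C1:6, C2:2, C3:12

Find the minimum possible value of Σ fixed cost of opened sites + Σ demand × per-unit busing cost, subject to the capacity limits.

Open {D1, D3}; cheapest assignment that respects the capacities:
  D1 (cap 10, load 10): C3 — cost 10×4 = 40
  D3 (cap 10, load 7): C1, C2 — cost 5×6 + 2×2 = 34
  Shipping 74, fixed 144 → total 218.
  Any other capacity-feasible assignment to {D1, D3} ships for at least 74.
Compare {D2, D3}: its best feasible assignment gives total 231.
Compare {D1, D2}: its best feasible assignment gives total 271.
Every other set of open sites that can feasibly serve all demand totals ≥ 231 even under its best assignment. Minimum: 218.

218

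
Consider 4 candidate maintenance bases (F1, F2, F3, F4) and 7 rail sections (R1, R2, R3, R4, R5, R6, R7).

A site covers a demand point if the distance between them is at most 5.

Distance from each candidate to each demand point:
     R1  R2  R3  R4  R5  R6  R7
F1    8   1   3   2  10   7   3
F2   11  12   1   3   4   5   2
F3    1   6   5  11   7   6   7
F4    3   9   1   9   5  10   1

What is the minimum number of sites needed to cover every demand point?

3

Coverage sets (demand points within 5 of each site):
  F1: {R2, R3, R4, R7}
  F2: {R3, R4, R5, R6, R7}
  F3: {R1, R3}
  F4: {R1, R3, R5, R7}
No 2 sites suffice: every size-2 union leaves at least one demand point uncovered.
But {F1, F2, F3} covers everything, so the minimum is 3.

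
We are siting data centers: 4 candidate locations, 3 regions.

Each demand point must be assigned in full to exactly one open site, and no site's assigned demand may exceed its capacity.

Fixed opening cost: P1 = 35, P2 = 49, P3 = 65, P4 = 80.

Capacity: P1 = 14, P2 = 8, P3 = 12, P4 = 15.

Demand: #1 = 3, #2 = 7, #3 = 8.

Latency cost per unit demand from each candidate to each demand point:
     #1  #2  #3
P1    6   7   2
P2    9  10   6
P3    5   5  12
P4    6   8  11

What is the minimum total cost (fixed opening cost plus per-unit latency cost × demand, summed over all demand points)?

Open {P1, P3}; cheapest assignment that respects the capacities:
  P1 (cap 14, load 8): #3 — cost 8×2 = 16
  P3 (cap 12, load 10): #1, #2 — cost 3×5 + 7×5 = 50
  Shipping 66, fixed 100 → total 166.
  Any other capacity-feasible assignment to {P1, P3} ships for at least 66.
Compare {P1, P2}: its best feasible assignment gives total 188.
Compare {P1, P4}: its best feasible assignment gives total 205.
Every other set of open sites that can feasibly serve all demand totals ≥ 188 even under its best assignment. Minimum: 166.

166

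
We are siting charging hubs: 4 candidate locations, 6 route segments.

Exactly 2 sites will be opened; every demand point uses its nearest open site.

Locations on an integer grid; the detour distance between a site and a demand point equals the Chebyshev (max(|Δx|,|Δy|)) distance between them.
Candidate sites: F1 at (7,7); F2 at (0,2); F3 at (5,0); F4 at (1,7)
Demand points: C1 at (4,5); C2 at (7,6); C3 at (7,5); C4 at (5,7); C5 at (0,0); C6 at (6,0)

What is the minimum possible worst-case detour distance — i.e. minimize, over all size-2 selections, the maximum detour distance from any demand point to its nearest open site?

Open {F1, F3}.
  Farthest demand point is C5 at detour distance 5 (to F3); all others are ≤ 5.
With {F1, F2} the worst case is 6.
With {F2, F3} the worst case is 6.
No size-2 selection achieves below 5.

5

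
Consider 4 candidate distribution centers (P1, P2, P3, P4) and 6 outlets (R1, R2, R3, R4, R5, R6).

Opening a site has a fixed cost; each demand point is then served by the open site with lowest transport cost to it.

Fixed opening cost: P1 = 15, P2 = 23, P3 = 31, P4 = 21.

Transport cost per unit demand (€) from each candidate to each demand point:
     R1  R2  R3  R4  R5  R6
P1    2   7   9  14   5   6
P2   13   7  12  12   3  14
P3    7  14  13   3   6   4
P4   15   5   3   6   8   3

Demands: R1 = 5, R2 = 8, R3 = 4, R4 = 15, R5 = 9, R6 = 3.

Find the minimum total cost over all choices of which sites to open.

228

Open {P1, P3, P4}: assign each demand point to its cheapest open site.
  R1→P1 5×2=10, R2→P4 8×5=40, R3→P4 4×3=12, R4→P3 15×3=45, R5→P1 9×5=45, R6→P4 3×3=9
  transport cost 161, fixed 67 → total 228.
Compare {P1, P2, P3, P4}: transport cost 143 + fixed 90 = 233.
Compare {P1, P4}: transport cost 206 + fixed 36 = 242.
Compare {P2, P3, P4}: transport cost 168 + fixed 75 = 243.
All other subsets cost ≥ 233. Minimum total cost: 228.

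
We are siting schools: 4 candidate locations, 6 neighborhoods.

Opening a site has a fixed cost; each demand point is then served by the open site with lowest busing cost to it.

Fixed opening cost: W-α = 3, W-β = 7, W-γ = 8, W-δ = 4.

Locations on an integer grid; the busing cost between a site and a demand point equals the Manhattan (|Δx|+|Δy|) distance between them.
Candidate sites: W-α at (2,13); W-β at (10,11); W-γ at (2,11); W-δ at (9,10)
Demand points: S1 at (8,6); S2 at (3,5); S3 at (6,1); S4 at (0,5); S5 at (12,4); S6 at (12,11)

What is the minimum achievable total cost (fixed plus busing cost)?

56

Open {W-α, W-δ}: assign each demand point to its cheapest open site.
  S1→W-δ 5, S2→W-α 9, S3→W-δ 12, S4→W-α 10, S5→W-δ 9, S6→W-δ 4
  busing cost 49, fixed 7 → total 56.
Compare {W-γ, W-δ}: busing cost 45 + fixed 12 = 57.
Compare {W-δ}: busing cost 55 + fixed 4 = 59.
Compare {W-α, W-γ, W-δ}: busing cost 45 + fixed 15 = 60.
All other subsets cost ≥ 57. Minimum total cost: 56.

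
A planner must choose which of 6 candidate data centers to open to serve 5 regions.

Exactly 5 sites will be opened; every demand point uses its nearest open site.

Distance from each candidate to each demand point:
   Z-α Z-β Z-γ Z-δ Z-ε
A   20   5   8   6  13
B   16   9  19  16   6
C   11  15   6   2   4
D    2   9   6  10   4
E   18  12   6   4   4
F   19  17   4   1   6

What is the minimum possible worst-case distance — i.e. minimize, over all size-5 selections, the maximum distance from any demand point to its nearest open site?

Open {A, B, C, D, F}.
  Farthest demand point is Z-β at distance 5 (to A); all others are ≤ 5.
With {A, B, D, E, F} the worst case is 5.
With {A, C, D, E, F} the worst case is 5.
No size-5 selection achieves below 5.

5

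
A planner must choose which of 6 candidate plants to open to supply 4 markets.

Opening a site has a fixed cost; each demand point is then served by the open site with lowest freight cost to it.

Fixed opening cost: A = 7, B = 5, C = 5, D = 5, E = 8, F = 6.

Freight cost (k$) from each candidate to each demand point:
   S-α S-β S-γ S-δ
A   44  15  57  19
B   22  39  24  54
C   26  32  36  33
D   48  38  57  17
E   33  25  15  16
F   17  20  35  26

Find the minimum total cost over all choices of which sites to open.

82

Open {E, F}: assign each demand point to its cheapest open site.
  S-α→F 17, S-β→F 20, S-γ→E 15, S-δ→E 16
  freight cost 68, fixed 14 → total 82.
Compare {A, E, F}: freight cost 63 + fixed 21 = 84.
Compare {B, E, F}: freight cost 68 + fixed 19 = 87.
Compare {C, E, F}: freight cost 68 + fixed 19 = 87.
All other subsets cost ≥ 84. Minimum total cost: 82.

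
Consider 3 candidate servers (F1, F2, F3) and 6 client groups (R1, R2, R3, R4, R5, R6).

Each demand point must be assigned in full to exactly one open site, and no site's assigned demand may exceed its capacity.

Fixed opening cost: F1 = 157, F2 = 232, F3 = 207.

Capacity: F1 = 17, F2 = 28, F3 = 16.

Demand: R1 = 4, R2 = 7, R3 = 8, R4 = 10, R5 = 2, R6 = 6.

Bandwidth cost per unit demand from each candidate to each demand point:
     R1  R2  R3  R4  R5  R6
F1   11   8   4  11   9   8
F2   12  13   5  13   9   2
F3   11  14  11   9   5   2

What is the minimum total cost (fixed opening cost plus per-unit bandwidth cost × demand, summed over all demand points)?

673

Open {F1, F2}; cheapest assignment that respects the capacities:
  F1 (cap 17, load 17): R2, R4 — cost 7×8 + 10×11 = 166
  F2 (cap 28, load 20): R1, R3, R5, R6 — cost 4×12 + 8×5 + 2×9 + 6×2 = 118
  Shipping 284, fixed 389 → total 673.
  Any other capacity-feasible assignment to {F1, F2} ships for at least 284.
Compare {F2, F3}: its best feasible assignment gives total 726.
Compare {F1, F2, F3}: its best feasible assignment gives total 840.
Every other set of open sites that can feasibly serve all demand totals ≥ 726 even under its best assignment. Minimum: 673.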